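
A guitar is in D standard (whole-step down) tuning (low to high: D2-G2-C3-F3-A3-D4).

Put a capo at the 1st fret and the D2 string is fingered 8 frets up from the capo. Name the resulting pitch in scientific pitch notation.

B2

The capo raises the open D2 by 1 semitone to D♯2; fretting 8 more gives D2 + 1 + 8 = D2 + 9 semitones = B2.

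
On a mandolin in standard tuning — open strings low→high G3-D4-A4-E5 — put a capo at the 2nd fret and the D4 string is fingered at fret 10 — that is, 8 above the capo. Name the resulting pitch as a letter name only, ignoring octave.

C

The capo raises the open D4 by 2 semitones to E4; fretting 8 more gives D4 + 2 + 8 = D4 + 10 semitones, landing on C.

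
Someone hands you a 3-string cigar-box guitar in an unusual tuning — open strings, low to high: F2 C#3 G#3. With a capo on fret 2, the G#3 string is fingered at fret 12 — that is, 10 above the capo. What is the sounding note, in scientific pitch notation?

The capo raises the open G#3 by 2 semitones to A#3; fretting 10 more gives G#3 + 2 + 10 = G#3 + 12 semitones = G#4.
(Also written Ab.)

G#4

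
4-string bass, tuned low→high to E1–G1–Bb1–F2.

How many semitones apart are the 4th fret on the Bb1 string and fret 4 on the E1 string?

Bb1 at fret 4 → D2 (MIDI 38); E1 at fret 4 → Ab1 (MIDI 32).
38 − 32 = 6, so the two pitches are 6 semitones apart, with D2 the higher.

6 semitones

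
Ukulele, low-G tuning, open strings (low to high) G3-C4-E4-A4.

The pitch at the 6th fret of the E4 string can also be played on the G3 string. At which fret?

Fret 6 on E4 is MIDI 64 + 6 = 70 (A♯4). On the G3 string (open MIDI 55), that pitch is 70 − 55 = fret 15.

15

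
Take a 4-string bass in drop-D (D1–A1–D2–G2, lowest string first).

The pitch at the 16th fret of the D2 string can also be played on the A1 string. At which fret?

21

Fret 16 on D2 is MIDI 38 + 16 = 54 (F#3). On the A1 string (open MIDI 33), that pitch is 54 − 33 = fret 21.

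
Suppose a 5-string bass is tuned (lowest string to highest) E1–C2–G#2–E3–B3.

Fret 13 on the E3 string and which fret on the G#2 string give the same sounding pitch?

E3 at fret 13 is E3 + 13 semitones = F4.
The open G#2 string is 8 semitones below the open E3, so the same pitch on the G#2 string lies at fret 13 + 8 = 21.

21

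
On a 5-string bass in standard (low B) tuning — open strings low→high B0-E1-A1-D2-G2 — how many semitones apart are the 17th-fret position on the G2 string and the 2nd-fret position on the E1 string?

30 semitones

G2 at fret 17 → C4 (MIDI 60); E1 at fret 2 → F#1 (MIDI 30).
60 − 30 = 30, so the two pitches are 30 semitones apart, with C4 the higher.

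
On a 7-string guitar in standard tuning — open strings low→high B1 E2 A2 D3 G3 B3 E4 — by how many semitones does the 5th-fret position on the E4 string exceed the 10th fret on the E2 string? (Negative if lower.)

19 semitones

E4 at fret 5 → A4 (MIDI 69); E2 at fret 10 → D3 (MIDI 50).
69 − 50 = 19, so the two pitches are 19 semitones apart.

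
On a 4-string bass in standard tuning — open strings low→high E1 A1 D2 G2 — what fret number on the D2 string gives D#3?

13

D#3 is 13 semitones above the open D2 (D–D#–E–F–…–C#–D–D#), so it sits at fret 13.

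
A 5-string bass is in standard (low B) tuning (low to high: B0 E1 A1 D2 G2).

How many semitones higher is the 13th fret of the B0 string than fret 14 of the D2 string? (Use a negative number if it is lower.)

-16 semitones

B0 at fret 13 → C2 (MIDI 36); D2 at fret 14 → E3 (MIDI 52).
36 − 52 = -16, so the two pitches are 16 semitones apart.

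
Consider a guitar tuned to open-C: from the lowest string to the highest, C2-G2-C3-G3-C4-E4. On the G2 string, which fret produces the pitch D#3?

8

D#3 is 8 semitones above the open G2 (G–G#–A–A#–B–C–C#–D–D#), so it sits at fret 8.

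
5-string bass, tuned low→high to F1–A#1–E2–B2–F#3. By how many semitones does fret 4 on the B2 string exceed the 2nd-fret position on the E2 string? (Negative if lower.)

9 semitones

B2 at fret 4 → D#3 (MIDI 51); E2 at fret 2 → F#2 (MIDI 42).
51 − 42 = 9, so the two pitches are 9 semitones apart.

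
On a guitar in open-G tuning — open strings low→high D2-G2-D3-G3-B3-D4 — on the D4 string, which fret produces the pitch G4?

G4 is 5 semitones above the open D4 (D–D#–E–F–F#–G), so it sits at fret 5.

5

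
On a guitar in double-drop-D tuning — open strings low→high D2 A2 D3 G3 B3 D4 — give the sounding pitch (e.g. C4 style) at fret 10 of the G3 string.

Each fret is one semitone, so G3 + 10 = F4.

F4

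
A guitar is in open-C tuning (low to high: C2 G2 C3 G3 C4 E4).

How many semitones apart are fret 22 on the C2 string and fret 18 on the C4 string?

C2 at fret 22 → A#3 (MIDI 58); C4 at fret 18 → F#5 (MIDI 78).
58 − 78 = -20, so the two pitches are 20 semitones apart, with F#5 the higher.

20 semitones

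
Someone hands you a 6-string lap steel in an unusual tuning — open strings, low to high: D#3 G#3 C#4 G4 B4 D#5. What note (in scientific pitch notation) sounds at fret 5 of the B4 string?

B4 is MIDI 71. Adding 5 gives 76, which is E5.

E5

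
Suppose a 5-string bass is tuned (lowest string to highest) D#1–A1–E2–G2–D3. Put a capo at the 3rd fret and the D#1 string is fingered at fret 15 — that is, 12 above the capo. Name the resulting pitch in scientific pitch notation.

F#2

The capo raises the open D#1 by 3 semitones to F#1; fretting 12 more gives D#1 + 3 + 12 = D#1 + 15 semitones = F#2.
(Also written Gb.)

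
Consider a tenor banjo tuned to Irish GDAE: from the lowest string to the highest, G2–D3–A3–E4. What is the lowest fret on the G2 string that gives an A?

2

From G2, count semitones up the chromatic scale until reaching A: G–G#–A — 2 steps.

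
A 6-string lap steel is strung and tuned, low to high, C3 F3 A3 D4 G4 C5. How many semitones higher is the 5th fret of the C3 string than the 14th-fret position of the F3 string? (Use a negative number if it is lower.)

-14 semitones

C3 at fret 5 → F3 (MIDI 53); F3 at fret 14 → G4 (MIDI 67).
53 − 67 = -14, so the two pitches are 14 semitones apart.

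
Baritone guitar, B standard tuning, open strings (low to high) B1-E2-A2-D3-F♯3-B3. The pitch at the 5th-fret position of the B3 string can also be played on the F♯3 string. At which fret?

Fret 5 on B3 is MIDI 59 + 5 = 64 (E4). On the F♯3 string (open MIDI 54), that pitch is 64 − 54 = fret 10.

10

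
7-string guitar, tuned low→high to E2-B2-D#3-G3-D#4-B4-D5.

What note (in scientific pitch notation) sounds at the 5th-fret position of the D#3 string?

The open D#3 string plus 5 semitones: D#–E–F–F#–G–G#.
No B→C boundary is crossed, so the octave stays at 3.

G#3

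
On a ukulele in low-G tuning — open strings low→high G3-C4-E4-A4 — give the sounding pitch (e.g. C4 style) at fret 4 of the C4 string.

Each fret is one semitone, so C4 + 4 = E4.

E4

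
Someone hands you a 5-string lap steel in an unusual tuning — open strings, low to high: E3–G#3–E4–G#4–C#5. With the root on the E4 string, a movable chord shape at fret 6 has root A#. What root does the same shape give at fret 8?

Moving from fret 6 to fret 8 shifts the root by 2 semitones.
A# up 2 semitones is C.

C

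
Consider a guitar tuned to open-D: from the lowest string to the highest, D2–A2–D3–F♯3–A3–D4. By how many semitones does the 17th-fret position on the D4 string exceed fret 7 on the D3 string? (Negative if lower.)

22 semitones

D4 at fret 17 → G5 (MIDI 79); D3 at fret 7 → A3 (MIDI 57).
79 − 57 = 22, so the two pitches are 22 semitones apart.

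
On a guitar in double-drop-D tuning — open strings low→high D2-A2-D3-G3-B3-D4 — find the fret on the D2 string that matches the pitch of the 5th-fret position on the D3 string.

17

Fret 5 on D3 is MIDI 50 + 5 = 55 (G3). On the D2 string (open MIDI 38), that pitch is 55 − 38 = fret 17.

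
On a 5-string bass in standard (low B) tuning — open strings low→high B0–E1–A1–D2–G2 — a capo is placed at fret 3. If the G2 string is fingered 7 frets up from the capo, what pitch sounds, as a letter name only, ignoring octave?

F

The capo raises the open G2 by 3 semitones to A#2; fretting 7 more gives G2 + 3 + 7 = G2 + 10 semitones, landing on F.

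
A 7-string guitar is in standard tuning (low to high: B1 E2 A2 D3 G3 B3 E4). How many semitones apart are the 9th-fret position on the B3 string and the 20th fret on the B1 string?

B3 at fret 9 → G#4 (MIDI 68); B1 at fret 20 → G3 (MIDI 55).
68 − 55 = 13, so the two pitches are 13 semitones apart, with G#4 the higher.

13 semitones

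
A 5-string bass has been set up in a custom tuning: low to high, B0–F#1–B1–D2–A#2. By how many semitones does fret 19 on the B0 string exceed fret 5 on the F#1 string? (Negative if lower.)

7 semitones

B0 at fret 19 → F#2 (MIDI 42); F#1 at fret 5 → B1 (MIDI 35).
42 − 35 = 7, so the two pitches are 7 semitones apart.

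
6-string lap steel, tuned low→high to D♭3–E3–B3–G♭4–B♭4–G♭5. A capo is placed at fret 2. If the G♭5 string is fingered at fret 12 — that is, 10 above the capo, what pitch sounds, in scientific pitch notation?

G♭6

The capo raises the open G♭5 by 2 semitones to A♭5; fretting 10 more gives G♭5 + 2 + 10 = G♭5 + 12 semitones = G♭6.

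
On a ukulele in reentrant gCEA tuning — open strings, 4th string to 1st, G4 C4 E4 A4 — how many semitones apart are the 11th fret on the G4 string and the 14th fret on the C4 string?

4 semitones

G4 at fret 11 → F#5 (MIDI 78); C4 at fret 14 → D5 (MIDI 74).
78 − 74 = 4, so the two pitches are 4 semitones apart, with F#5 the higher.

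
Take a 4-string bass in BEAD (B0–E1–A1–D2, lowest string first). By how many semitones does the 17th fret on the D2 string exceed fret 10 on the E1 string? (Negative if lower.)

17 semitones

D2 at fret 17 → G3 (MIDI 55); E1 at fret 10 → D2 (MIDI 38).
55 − 38 = 17, so the two pitches are 17 semitones apart.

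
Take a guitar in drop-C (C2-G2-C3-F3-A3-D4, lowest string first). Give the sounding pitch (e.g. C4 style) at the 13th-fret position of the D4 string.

D#5

The open D4 string plus 13 semitones: D–D#–E–F–…–C#–D–D#.
The walk passes from B into C once, so the octave number goes from 4 to 5.
(Equivalently spelled Eb5.)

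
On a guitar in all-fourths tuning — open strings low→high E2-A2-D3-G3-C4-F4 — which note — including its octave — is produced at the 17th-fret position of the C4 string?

The open C4 string plus 17 semitones: C–C#–D–D#–…–D#–E–F.
The walk passes from B into C once, so the octave number goes from 4 to 5.

F5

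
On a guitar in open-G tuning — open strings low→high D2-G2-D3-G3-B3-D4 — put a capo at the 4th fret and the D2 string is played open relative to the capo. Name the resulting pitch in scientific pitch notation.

The capo raises the open D2 by 4 semitones to F#2; fretting 0 more gives D2 + 4 + 0 = D2 + 4 semitones = F#2.
(Also written Gb.)

F#2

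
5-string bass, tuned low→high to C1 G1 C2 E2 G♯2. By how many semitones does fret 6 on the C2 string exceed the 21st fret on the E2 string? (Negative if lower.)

-19 semitones

C2 at fret 6 → F♯2 (MIDI 42); E2 at fret 21 → C♯4 (MIDI 61).
42 − 61 = -19, so the two pitches are 19 semitones apart.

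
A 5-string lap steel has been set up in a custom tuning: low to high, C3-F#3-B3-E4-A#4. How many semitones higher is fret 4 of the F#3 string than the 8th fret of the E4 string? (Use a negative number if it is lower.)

-14 semitones

F#3 at fret 4 → A#3 (MIDI 58); E4 at fret 8 → C5 (MIDI 72).
58 − 72 = -14, so the two pitches are 14 semitones apart.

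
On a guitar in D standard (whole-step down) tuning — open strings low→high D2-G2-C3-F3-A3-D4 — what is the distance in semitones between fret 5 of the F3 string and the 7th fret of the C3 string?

F3 at fret 5 → A♯3 (MIDI 58); C3 at fret 7 → G3 (MIDI 55).
58 − 55 = 3, so the two pitches are 3 semitones apart, with A♯3 the higher.

3 semitones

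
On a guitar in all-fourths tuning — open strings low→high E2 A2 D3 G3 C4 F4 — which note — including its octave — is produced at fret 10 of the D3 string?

C4

Each fret is one semitone, so D3 + 10 = C4.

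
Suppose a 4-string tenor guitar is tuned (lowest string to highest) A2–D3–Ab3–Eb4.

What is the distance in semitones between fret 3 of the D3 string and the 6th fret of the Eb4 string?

D3 at fret 3 → F3 (MIDI 53); Eb4 at fret 6 → A4 (MIDI 69).
53 − 69 = -16, so the two pitches are 16 semitones apart, with A4 the higher.

16 semitones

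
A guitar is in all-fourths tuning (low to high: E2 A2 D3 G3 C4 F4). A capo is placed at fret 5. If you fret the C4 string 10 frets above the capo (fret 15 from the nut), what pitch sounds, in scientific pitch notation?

D#5

The capo raises the open C4 by 5 semitones to F4; fretting 10 more gives C4 + 5 + 10 = C4 + 15 semitones = D#5.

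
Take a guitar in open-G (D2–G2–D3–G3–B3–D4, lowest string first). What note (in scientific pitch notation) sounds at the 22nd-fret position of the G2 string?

F4

Each fret is one semitone, so G2 + 22 = F4.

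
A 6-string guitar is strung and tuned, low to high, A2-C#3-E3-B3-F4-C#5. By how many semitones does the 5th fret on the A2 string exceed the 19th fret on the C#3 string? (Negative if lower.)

A2 at fret 5 → D3 (MIDI 50); C#3 at fret 19 → G#4 (MIDI 68).
50 − 68 = -18, so the two pitches are 18 semitones apart.

-18 semitones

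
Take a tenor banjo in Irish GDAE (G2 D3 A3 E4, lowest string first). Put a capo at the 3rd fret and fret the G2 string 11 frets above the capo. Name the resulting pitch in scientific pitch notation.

A3

The capo raises the open G2 by 3 semitones to A#2; fretting 11 more gives G2 + 3 + 11 = G2 + 14 semitones = A3.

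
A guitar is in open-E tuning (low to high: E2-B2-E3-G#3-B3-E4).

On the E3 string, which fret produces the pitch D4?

10

D4 is 10 semitones above the open E3 (E–F–F#–G–…–C–C#–D), so it sits at fret 10.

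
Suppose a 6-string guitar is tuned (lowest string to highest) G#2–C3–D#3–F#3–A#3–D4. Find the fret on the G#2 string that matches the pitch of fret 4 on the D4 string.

Fret 4 on D4 is MIDI 62 + 4 = 66 (F#4). On the G#2 string (open MIDI 44), that pitch is 66 − 44 = fret 22.

22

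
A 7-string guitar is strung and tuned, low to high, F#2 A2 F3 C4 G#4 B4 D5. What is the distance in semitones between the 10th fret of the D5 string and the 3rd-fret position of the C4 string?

21 semitones

D5 at fret 10 → C6 (MIDI 84); C4 at fret 3 → D#4 (MIDI 63).
84 − 63 = 21, so the two pitches are 21 semitones apart, with C6 the higher.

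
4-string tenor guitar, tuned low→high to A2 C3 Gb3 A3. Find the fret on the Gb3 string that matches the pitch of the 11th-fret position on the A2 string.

2

Fret 11 on A2 is MIDI 45 + 11 = 56 (Ab3). On the Gb3 string (open MIDI 54), that pitch is 56 − 54 = fret 2.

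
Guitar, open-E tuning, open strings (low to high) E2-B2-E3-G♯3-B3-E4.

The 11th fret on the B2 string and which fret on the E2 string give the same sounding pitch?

18

Fret 11 on B2 is MIDI 47 + 11 = 58 (A♯3). On the E2 string (open MIDI 40), that pitch is 58 − 40 = fret 18.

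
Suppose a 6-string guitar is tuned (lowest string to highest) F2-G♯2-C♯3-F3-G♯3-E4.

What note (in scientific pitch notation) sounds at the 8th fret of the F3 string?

Each fret is one semitone, so F3 + 8 = C♯4.

C♯4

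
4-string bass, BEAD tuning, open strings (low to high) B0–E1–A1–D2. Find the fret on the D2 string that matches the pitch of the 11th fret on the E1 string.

1

Fret 11 on E1 is MIDI 28 + 11 = 39 (D♯2). On the D2 string (open MIDI 38), that pitch is 39 − 38 = fret 1.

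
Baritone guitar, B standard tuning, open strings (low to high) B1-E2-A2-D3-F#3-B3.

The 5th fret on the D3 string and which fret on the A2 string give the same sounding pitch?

10

Fret 5 on D3 is MIDI 50 + 5 = 55 (G3). On the A2 string (open MIDI 45), that pitch is 55 − 45 = fret 10.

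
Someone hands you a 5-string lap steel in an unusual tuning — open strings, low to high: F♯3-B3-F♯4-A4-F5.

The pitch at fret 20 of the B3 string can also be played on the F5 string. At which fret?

B3 at fret 20 is B3 + 20 semitones = G5.
The open F5 string is 18 semitones above the open B3, so the same pitch on the F5 string lies at fret 20 − 18 = 2.

2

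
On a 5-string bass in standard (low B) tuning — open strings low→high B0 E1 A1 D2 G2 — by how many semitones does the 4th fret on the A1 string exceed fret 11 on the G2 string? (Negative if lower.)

-17 semitones

A1 at fret 4 → C♯2 (MIDI 37); G2 at fret 11 → F♯3 (MIDI 54).
37 − 54 = -17, so the two pitches are 17 semitones apart.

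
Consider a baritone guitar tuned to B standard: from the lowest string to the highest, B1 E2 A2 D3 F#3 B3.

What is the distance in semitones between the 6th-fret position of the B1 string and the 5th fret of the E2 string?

B1 at fret 6 → F2 (MIDI 41); E2 at fret 5 → A2 (MIDI 45).
41 − 45 = -4, so the two pitches are 4 semitones apart, with A2 the higher.

4 semitones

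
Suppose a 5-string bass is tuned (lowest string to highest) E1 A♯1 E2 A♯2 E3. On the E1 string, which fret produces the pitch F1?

1

F1 is 1 semitone above the open E1 (E–F), so it sits at fret 1.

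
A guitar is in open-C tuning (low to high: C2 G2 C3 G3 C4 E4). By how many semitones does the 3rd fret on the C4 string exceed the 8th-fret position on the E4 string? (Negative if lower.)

-9 semitones

C4 at fret 3 → D♯4 (MIDI 63); E4 at fret 8 → C5 (MIDI 72).
63 − 72 = -9, so the two pitches are 9 semitones apart.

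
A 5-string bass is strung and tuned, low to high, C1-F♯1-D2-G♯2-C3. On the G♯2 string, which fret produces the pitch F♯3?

F♯3 is 10 semitones above the open G♯2 (G#–A–A#–B–…–E–F–F#), so it sits at fret 10.

10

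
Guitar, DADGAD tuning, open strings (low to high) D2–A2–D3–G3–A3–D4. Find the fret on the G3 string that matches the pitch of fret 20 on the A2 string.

10

Fret 20 on A2 is MIDI 45 + 20 = 65 (F4). On the G3 string (open MIDI 55), that pitch is 65 − 55 = fret 10.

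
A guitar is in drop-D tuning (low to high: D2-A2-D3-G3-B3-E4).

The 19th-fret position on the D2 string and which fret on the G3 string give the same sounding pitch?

Fret 19 on D2 is MIDI 38 + 19 = 57 (A3). On the G3 string (open MIDI 55), that pitch is 57 − 55 = fret 2.

2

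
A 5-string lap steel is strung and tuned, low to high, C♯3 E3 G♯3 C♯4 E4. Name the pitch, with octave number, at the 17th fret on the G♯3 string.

The open G♯3 string plus 17 semitones: G#–A–A#–B–…–B–C–C#.
The walk passes from B into C 2 times, so the octave number goes from 3 to 5.
(Equivalently spelled D♭5.)

C♯5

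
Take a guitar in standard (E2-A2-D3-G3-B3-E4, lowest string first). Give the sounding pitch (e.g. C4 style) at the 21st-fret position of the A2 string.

F♯4

A2 is MIDI 45. Adding 21 gives 66, which is F♯4.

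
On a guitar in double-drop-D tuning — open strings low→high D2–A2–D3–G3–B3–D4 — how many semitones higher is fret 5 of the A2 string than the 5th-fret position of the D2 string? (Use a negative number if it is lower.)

A2 at fret 5 → D3 (MIDI 50); D2 at fret 5 → G2 (MIDI 43).
50 − 43 = 7, so the two pitches are 7 semitones apart.

7 semitones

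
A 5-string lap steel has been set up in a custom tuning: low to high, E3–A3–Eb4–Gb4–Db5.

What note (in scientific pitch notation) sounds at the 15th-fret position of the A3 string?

The open A3 string plus 15 semitones: A–Bb–B–C–…–Bb–B–C.
The walk passes from B into C 2 times, so the octave number goes from 3 to 5.

C5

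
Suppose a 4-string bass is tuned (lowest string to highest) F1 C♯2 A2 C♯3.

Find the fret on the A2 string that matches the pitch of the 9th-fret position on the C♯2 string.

1

Fret 9 on C♯2 is MIDI 37 + 9 = 46 (A♯2). On the A2 string (open MIDI 45), that pitch is 46 − 45 = fret 1.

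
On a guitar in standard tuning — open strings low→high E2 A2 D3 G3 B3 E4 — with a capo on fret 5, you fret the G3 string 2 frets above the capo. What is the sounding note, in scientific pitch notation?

The capo raises the open G3 by 5 semitones to C4; fretting 2 more gives G3 + 5 + 2 = G3 + 7 semitones = D4.

D4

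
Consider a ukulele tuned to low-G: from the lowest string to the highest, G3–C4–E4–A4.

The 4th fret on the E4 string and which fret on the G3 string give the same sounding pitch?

13

E4 at fret 4 is E4 + 4 semitones = G♯4.
The open G3 string is 9 semitones below the open E4, so the same pitch on the G3 string lies at fret 4 + 9 = 13.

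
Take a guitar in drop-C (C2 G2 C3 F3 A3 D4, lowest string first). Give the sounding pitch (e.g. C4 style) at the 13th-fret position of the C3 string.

C3 is MIDI 48. Adding 13 gives 61, which is C♯4.

C♯4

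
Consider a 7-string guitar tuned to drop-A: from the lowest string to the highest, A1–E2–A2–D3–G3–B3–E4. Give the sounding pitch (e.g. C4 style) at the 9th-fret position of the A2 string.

F#3

A2 is MIDI 45. Adding 9 gives 54, which is F#3.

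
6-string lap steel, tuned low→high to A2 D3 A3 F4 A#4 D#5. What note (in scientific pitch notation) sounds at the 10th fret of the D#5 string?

D#5 is MIDI 75. Adding 10 gives 85, which is C#6.
(Equivalently spelled Db6.)

C#6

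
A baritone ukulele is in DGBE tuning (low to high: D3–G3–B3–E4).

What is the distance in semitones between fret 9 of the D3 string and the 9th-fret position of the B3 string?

9 semitones

D3 at fret 9 → B3 (MIDI 59); B3 at fret 9 → G#4 (MIDI 68).
59 − 68 = -9, so the two pitches are 9 semitones apart, with G#4 the higher.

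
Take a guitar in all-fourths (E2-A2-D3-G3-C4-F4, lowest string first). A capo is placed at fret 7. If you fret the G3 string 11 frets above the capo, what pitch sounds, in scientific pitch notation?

The capo raises the open G3 by 7 semitones to D4; fretting 11 more gives G3 + 7 + 11 = G3 + 18 semitones = C♯5.
(Also written D♭.)

C♯5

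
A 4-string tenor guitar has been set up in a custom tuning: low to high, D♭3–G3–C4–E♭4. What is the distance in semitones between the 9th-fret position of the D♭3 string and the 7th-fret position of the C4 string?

9 semitones

D♭3 at fret 9 → B♭3 (MIDI 58); C4 at fret 7 → G4 (MIDI 67).
58 − 67 = -9, so the two pitches are 9 semitones apart, with G4 the higher.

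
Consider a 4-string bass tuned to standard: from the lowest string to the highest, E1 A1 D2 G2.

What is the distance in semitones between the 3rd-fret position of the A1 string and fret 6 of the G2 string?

A1 at fret 3 → C2 (MIDI 36); G2 at fret 6 → C♯3 (MIDI 49).
36 − 49 = -13, so the two pitches are 13 semitones apart, with C♯3 the higher.

13 semitones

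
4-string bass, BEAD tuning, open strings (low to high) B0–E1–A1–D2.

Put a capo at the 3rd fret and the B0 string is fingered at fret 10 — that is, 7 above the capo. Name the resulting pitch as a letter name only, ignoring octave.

The capo raises the open B0 by 3 semitones to D1; fretting 7 more gives B0 + 3 + 7 = B0 + 10 semitones, landing on A.

A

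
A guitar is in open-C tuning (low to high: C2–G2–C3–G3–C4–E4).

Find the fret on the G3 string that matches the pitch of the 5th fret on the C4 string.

10

Fret 5 on C4 is MIDI 60 + 5 = 65 (F4). On the G3 string (open MIDI 55), that pitch is 65 − 55 = fret 10.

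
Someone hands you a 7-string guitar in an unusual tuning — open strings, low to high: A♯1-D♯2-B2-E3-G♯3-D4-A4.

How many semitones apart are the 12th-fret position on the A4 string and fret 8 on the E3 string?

21 semitones

A4 at fret 12 → A5 (MIDI 81); E3 at fret 8 → C4 (MIDI 60).
81 − 60 = 21, so the two pitches are 21 semitones apart, with A5 the higher.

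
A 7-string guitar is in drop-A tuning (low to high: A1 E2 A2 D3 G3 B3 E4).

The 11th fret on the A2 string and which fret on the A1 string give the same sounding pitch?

Fret 11 on A2 is MIDI 45 + 11 = 56 (G#3). On the A1 string (open MIDI 33), that pitch is 56 − 33 = fret 23.

23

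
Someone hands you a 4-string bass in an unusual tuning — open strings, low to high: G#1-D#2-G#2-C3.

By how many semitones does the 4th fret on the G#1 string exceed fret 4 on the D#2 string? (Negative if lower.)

G#1 at fret 4 → C2 (MIDI 36); D#2 at fret 4 → G2 (MIDI 43).
36 − 43 = -7, so the two pitches are 7 semitones apart.

-7 semitones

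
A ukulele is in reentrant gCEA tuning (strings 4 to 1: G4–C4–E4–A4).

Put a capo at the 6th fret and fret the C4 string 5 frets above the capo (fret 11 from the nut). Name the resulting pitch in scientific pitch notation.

B4

The capo raises the open C4 by 6 semitones to F♯4; fretting 5 more gives C4 + 6 + 5 = C4 + 11 semitones = B4.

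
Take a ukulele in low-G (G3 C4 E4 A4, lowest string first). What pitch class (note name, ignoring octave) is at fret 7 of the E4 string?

B

The open E4 string plus 7 semitones: E–F–F#–G–G#–A–A#–B.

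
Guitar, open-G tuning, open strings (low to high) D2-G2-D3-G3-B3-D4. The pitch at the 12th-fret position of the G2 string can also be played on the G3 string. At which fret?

0

G2 at fret 12 is G2 + 12 semitones = G3.
The open G3 string is 12 semitones above the open G2, so the same pitch on the G3 string lies at fret 12 − 12 = 0.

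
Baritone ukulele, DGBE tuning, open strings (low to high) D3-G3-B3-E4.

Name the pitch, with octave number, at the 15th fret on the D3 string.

Each fret is one semitone, so D3 + 15 = F4.

F4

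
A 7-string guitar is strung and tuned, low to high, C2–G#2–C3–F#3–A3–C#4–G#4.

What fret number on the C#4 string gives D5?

D5 is 13 semitones above the open C#4 (C#–D–D#–E–…–C–C#–D), so it sits at fret 13.

13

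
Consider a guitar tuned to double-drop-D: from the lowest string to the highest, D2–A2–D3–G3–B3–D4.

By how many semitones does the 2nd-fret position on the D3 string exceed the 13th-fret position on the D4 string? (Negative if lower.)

D3 at fret 2 → E3 (MIDI 52); D4 at fret 13 → D#5 (MIDI 75).
52 − 75 = -23, so the two pitches are 23 semitones apart.

-23 semitones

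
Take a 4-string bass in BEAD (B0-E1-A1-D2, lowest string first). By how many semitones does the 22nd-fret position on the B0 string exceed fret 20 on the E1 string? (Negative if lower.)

-3 semitones

B0 at fret 22 → A2 (MIDI 45); E1 at fret 20 → C3 (MIDI 48).
45 − 48 = -3, so the two pitches are 3 semitones apart.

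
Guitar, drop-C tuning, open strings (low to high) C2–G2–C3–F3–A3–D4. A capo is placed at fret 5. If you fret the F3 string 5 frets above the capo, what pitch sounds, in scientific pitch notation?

D#4

The capo raises the open F3 by 5 semitones to A#3; fretting 5 more gives F3 + 5 + 5 = F3 + 10 semitones = D#4.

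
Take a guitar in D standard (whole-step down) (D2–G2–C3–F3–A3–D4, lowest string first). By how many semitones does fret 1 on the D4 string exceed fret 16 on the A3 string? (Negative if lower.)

-10 semitones

D4 at fret 1 → D#4 (MIDI 63); A3 at fret 16 → C#5 (MIDI 73).
63 − 73 = -10, so the two pitches are 10 semitones apart.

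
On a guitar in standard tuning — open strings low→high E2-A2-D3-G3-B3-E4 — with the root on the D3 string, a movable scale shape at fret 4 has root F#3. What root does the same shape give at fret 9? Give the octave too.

Moving from fret 4 to fret 9 shifts the root by 5 semitones.
F#3 up 5 semitones is B3.

B3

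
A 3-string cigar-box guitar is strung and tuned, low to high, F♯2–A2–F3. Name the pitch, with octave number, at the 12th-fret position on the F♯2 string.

F♯3

F♯2 is MIDI 42. Adding 12 gives 54, which is F♯3.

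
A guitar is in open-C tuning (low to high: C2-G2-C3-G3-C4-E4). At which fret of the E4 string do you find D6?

D6 is 22 semitones above the open E4 (E–F–F#–G–…–C–C#–D), so it sits at fret 22.

22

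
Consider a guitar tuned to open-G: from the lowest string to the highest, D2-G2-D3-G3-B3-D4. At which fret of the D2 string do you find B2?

B2 is 9 semitones above the open D2 (D–D#–E–F–F#–G–G#–A–A#–B), so it sits at fret 9.

9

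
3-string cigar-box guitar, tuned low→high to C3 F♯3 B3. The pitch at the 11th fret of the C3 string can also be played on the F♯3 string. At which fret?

5

C3 at fret 11 is C3 + 11 semitones = B3.
The open F♯3 string is 6 semitones above the open C3, so the same pitch on the F♯3 string lies at fret 11 − 6 = 5.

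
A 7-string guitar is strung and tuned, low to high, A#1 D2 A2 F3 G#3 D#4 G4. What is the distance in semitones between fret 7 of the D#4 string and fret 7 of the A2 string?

D#4 at fret 7 → A#4 (MIDI 70); A2 at fret 7 → E3 (MIDI 52).
70 − 52 = 18, so the two pitches are 18 semitones apart, with A#4 the higher.

18 semitones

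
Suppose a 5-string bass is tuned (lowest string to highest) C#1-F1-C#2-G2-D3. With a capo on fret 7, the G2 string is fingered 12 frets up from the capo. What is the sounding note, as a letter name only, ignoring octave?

The capo raises the open G2 by 7 semitones to D3; fretting 12 more gives G2 + 7 + 12 = G2 + 19 semitones, landing on D.

D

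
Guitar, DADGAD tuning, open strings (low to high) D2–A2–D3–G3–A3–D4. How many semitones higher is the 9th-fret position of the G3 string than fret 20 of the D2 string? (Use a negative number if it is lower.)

6 semitones

G3 at fret 9 → E4 (MIDI 64); D2 at fret 20 → A#3 (MIDI 58).
64 − 58 = 6, so the two pitches are 6 semitones apart.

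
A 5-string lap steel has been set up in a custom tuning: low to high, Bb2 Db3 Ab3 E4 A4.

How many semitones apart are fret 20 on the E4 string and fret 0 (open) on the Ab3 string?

28 semitones

E4 at fret 20 → C6 (MIDI 84); Ab3 at fret 0 → Ab3 (MIDI 56).
84 − 56 = 28, so the two pitches are 28 semitones apart, with C6 the higher.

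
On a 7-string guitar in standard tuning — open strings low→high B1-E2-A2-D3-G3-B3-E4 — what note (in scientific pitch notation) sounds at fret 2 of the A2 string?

B2

The open A2 string plus 2 semitones: A–A#–B.
No B→C boundary is crossed, so the octave stays at 2.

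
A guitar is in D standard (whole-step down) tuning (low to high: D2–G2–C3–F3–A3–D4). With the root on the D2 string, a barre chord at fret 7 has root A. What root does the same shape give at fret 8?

Moving from fret 7 to fret 8 shifts the root by 1 semitone.
A up 1 semitone is A#.

A#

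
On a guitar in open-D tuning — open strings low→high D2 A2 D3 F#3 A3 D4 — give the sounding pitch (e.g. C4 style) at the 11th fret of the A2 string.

G#3

Each fret is one semitone, so A2 + 11 = G#3.
(Equivalently spelled Ab3.)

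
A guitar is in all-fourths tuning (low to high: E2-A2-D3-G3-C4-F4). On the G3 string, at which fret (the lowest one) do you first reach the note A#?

From G3, count semitones up the chromatic scale until reaching A#: G–G#–A–A# — 3 steps.

3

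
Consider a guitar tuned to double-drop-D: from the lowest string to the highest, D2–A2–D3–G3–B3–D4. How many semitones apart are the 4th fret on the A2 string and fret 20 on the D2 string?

9 semitones

A2 at fret 4 → C♯3 (MIDI 49); D2 at fret 20 → A♯3 (MIDI 58).
49 − 58 = -9, so the two pitches are 9 semitones apart, with A♯3 the higher.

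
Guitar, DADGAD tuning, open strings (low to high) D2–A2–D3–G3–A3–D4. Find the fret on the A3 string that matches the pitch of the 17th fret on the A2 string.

5

A2 at fret 17 is A2 + 17 semitones = D4.
The open A3 string is 12 semitones above the open A2, so the same pitch on the A3 string lies at fret 17 − 12 = 5.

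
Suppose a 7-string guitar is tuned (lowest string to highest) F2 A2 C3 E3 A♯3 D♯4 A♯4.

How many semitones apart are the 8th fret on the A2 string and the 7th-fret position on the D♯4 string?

A2 at fret 8 → F3 (MIDI 53); D♯4 at fret 7 → A♯4 (MIDI 70).
53 − 70 = -17, so the two pitches are 17 semitones apart, with A♯4 the higher.

17 semitones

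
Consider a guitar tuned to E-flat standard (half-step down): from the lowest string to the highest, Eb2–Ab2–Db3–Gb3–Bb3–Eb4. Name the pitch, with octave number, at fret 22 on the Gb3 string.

Each fret is one semitone, so Gb3 + 22 = E5.

E5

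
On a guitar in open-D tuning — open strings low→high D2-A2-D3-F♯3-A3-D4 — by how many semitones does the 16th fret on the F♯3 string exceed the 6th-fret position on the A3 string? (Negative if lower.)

7 semitones

F♯3 at fret 16 → A♯4 (MIDI 70); A3 at fret 6 → D♯4 (MIDI 63).
70 − 63 = 7, so the two pitches are 7 semitones apart.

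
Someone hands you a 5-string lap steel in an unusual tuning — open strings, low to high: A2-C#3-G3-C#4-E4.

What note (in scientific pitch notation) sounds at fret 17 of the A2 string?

D4

The open A2 string plus 17 semitones: A–A#–B–C–…–C–C#–D.
The walk passes from B into C 2 times, so the octave number goes from 2 to 4.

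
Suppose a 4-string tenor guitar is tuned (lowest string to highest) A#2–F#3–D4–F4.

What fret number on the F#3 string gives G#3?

G#3 is 2 semitones above the open F#3 (F#–G–G#), so it sits at fret 2.

2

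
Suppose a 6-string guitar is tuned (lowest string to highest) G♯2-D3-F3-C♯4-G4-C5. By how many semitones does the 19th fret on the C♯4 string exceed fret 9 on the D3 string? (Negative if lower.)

C♯4 at fret 19 → G♯5 (MIDI 80); D3 at fret 9 → B3 (MIDI 59).
80 − 59 = 21, so the two pitches are 21 semitones apart.

21 semitones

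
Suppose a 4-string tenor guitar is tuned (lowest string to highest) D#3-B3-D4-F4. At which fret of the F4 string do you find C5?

7

C5 is 7 semitones above the open F4 (F–F#–G–G#–A–A#–B–C), so it sits at fret 7.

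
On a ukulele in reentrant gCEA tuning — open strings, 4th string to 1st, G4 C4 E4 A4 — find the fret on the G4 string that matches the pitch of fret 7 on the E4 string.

4

Fret 7 on E4 is MIDI 64 + 7 = 71 (B4). On the G4 string (open MIDI 67), that pitch is 71 − 67 = fret 4.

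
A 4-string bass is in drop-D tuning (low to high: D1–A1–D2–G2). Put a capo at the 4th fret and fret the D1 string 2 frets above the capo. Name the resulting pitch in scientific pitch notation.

The capo raises the open D1 by 4 semitones to F♯1; fretting 2 more gives D1 + 4 + 2 = D1 + 6 semitones = G♯1.

G♯1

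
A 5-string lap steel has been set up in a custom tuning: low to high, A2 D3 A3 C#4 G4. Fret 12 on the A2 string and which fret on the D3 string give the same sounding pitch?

Fret 12 on A2 is MIDI 45 + 12 = 57 (A3). On the D3 string (open MIDI 50), that pitch is 57 − 50 = fret 7.

7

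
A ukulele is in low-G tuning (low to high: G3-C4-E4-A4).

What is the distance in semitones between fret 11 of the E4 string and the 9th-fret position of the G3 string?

E4 at fret 11 → D♯5 (MIDI 75); G3 at fret 9 → E4 (MIDI 64).
75 − 64 = 11, so the two pitches are 11 semitones apart, with D♯5 the higher.

11 semitones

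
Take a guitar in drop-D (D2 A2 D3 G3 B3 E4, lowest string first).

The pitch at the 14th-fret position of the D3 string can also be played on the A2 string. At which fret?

19

D3 at fret 14 is D3 + 14 semitones = E4.
The open A2 string is 5 semitones below the open D3, so the same pitch on the A2 string lies at fret 14 + 5 = 19.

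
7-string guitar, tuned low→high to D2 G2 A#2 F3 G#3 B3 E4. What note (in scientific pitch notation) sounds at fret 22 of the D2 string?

C4

The open D2 string plus 22 semitones: D–D#–E–F–…–A#–B–C.
The walk passes from B into C 2 times, so the octave number goes from 2 to 4.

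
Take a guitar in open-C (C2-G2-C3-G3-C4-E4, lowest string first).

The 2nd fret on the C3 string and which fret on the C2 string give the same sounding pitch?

C3 at fret 2 is C3 + 2 semitones = D3.
The open C2 string is 12 semitones below the open C3, so the same pitch on the C2 string lies at fret 2 + 12 = 14.

14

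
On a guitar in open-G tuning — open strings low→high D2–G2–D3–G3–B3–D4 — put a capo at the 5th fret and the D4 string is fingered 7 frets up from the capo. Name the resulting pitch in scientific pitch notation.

The capo raises the open D4 by 5 semitones to G4; fretting 7 more gives D4 + 5 + 7 = D4 + 12 semitones = D5.

D5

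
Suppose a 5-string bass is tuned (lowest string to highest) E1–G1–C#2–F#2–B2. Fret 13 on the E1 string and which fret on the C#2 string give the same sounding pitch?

4

Fret 13 on E1 is MIDI 28 + 13 = 41 (F2). On the C#2 string (open MIDI 37), that pitch is 41 − 37 = fret 4.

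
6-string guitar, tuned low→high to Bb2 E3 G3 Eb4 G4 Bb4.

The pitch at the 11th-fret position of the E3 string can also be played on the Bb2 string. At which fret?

Fret 11 on E3 is MIDI 52 + 11 = 63 (Eb4). On the Bb2 string (open MIDI 46), that pitch is 63 − 46 = fret 17.

17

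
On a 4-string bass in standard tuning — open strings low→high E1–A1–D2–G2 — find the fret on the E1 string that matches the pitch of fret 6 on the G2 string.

21

G2 at fret 6 is G2 + 6 semitones = C#3.
The open E1 string is 15 semitones below the open G2, so the same pitch on the E1 string lies at fret 6 + 15 = 21.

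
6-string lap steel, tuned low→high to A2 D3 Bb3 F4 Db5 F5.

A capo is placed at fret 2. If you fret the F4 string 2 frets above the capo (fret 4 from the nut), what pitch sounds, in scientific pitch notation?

A4

The capo raises the open F4 by 2 semitones to G4; fretting 2 more gives F4 + 2 + 2 = F4 + 4 semitones = A4.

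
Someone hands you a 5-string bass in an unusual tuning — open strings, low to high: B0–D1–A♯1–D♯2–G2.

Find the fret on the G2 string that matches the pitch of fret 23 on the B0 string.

B0 at fret 23 is B0 + 23 semitones = A♯2.
The open G2 string is 20 semitones above the open B0, so the same pitch on the G2 string lies at fret 23 − 20 = 3.

3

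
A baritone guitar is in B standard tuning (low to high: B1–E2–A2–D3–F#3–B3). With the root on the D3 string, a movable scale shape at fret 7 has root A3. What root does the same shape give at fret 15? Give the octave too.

Moving from fret 7 to fret 15 shifts the root by 8 semitones.
A3 up 8 semitones is F4.

F4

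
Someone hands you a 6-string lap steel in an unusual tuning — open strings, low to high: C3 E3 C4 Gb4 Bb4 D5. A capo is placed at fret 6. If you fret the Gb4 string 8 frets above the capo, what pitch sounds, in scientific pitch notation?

Ab5

The capo raises the open Gb4 by 6 semitones to C5; fretting 8 more gives Gb4 + 6 + 8 = Gb4 + 14 semitones = Ab5.
(Also written G#.)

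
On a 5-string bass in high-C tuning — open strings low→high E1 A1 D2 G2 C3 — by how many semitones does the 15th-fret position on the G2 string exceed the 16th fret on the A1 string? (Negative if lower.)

G2 at fret 15 → A#3 (MIDI 58); A1 at fret 16 → C#3 (MIDI 49).
58 − 49 = 9, so the two pitches are 9 semitones apart.

9 semitones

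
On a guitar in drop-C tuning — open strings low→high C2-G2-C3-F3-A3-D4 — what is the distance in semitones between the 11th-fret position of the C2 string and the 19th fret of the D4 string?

34 semitones

C2 at fret 11 → B2 (MIDI 47); D4 at fret 19 → A5 (MIDI 81).
47 − 81 = -34, so the two pitches are 34 semitones apart, with A5 the higher.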